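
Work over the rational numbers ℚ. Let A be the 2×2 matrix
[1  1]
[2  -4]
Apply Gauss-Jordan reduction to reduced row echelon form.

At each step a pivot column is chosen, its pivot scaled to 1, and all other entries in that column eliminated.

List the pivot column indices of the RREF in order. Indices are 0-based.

[1] R0 /= 1  ⇒  (1, 1)
     R1 -= 2·R0  ⇒  (0, -6)
[2] R1 /= -6  ⇒  (0, 1)
     R0 -= 1·R1  ⇒  (1, 0)

pivot columns: 0, 1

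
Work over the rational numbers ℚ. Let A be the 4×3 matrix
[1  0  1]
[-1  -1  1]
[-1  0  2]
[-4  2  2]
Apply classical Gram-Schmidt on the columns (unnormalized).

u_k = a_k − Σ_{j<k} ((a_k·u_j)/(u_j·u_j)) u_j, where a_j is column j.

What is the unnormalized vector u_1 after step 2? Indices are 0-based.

u_1 = (7/19, -26/19, -7/19, 10/19)

Step 1: u_0 = a_0 = (1, -1, -1, -4).
Step 2: u_1 = a_1 − (-7/19)·u_0 = (7/19, -26/19, -7/19, 10/19).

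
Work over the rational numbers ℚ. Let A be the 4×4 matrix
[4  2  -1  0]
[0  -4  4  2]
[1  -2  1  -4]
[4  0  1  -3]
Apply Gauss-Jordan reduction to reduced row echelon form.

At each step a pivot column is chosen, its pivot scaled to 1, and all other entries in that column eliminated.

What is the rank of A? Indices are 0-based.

rank = 4

step 1: normalize row 0 (÷4) = (1, 1/2, -1/4, 0)
  row 2: subtract 1×row0 = (0, -5/2, 5/4, -4)
  row 3: subtract 4×row0 = (0, -2, 2, -3)
step 2: normalize row 1 (÷-4) = (0, 1, -1, -1/2)
  row 0: subtract 1/2×row1 = (1, 0, 1/4, 1/4)
  row 2: subtract -5/2×row1 = (0, 0, -5/4, -21/4)
  row 3: subtract -2×row1 = (0, 0, 0, -4)
step 3: normalize row 2 (÷-5/4) = (0, 0, 1, 21/5)
  row 0: subtract 1/4×row2 = (1, 0, 0, -4/5)
  row 1: subtract -1×row2 = (0, 1, 0, 37/10)
step 4: normalize row 3 (÷-4) = (0, 0, 0, 1)
  row 0: subtract -4/5×row3 = (1, 0, 0, 0)
  row 1: subtract 37/10×row3 = (0, 1, 0, 0)
  row 2: subtract 21/5×row3 = (0, 0, 1, 0)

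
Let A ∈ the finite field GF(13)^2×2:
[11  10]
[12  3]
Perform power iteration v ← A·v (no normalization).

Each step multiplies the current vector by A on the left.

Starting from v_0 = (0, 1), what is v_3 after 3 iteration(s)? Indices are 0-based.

v_3 = (9, 0)

v_0 = (0, 1).
v_1 = A·v_0 = (10, 3).
v_2 = A·v_1 = (10, 12).
v_3 = A·v_2 = (9, 0).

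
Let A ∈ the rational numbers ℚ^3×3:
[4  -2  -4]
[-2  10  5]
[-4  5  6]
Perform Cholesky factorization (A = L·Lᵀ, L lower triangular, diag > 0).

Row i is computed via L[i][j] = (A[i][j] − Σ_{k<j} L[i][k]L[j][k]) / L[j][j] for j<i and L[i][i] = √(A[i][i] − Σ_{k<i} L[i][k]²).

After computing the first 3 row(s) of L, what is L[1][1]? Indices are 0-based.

L[1][1] = 3

Step 1: L[0][0] = √(4) = 2.
  L[1][0] = (-2) / L[0][0] = -1.
Step 2: L[1][1] = √(9) = 3.
  L[2][0] = (-4) / L[0][0] = -2.
  L[2][1] = (3) / L[1][1] = 1.
Step 3: L[2][2] = √(1) = 1.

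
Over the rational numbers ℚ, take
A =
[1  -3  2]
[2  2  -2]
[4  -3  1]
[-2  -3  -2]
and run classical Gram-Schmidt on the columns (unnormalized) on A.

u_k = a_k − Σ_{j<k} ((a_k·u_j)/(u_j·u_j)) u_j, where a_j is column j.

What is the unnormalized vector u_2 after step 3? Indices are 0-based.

u_2 = (457/375, -252/125, -289/750, -1633/750)

Step 1: u_0 = a_0 = (1, 2, 4, -2).
Step 2: u_1 = a_1 − (-1/5)·u_0 = (-14/5, 12/5, -11/5, -17/5).
Step 3: u_2 = a_2 − (6/25)·u_0 − (-29/150)·u_1 = (457/375, -252/125, -289/750, -1633/750).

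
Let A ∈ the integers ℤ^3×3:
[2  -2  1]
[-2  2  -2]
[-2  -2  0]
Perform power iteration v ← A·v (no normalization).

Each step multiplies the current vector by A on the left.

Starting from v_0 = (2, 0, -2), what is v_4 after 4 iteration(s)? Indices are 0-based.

v_4 = (-64, 72, -8)

v_0 = (2, 0, -2).
v_1 = A·v_0 = (2, 0, -4).
v_2 = A·v_1 = (0, 4, -4).
v_3 = A·v_2 = (-12, 16, -8).
v_4 = A·v_3 = (-64, 72, -8).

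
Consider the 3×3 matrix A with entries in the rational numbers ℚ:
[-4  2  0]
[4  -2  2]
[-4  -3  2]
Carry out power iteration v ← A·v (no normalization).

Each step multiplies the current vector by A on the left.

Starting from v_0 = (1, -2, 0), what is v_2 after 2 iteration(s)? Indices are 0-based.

v_0 = (1, -2, 0).
v_1 = A·v_0 = (-8, 8, 2).
v_2 = A·v_1 = (48, -44, 12).

v_2 = (48, -44, 12)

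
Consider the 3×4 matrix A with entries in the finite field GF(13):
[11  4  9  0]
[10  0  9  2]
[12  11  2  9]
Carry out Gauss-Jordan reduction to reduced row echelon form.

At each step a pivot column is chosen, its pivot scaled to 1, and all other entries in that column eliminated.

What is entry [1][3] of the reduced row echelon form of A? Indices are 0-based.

M[1][3] = 12

pivot(0,0)=11: scale R0 → (1, 11, 2, 0)
  clear (1,0): R1 −= (10)R0 → (0, 7, 2, 2)
  clear (2,0): R2 −= (12)R0 → (0, 9, 4, 9)
pivot(1,1)=7: scale R1 → (0, 1, 4, 4)
  clear (0,1): R0 −= (11)R1 → (1, 0, 10, 8)
  clear (2,1): R2 −= (9)R1 → (0, 0, 7, 12)
pivot(2,2)=7: scale R2 → (0, 0, 1, 11)
  clear (0,2): R0 −= (10)R2 → (1, 0, 0, 2)
  clear (1,2): R1 −= (4)R2 → (0, 1, 0, 12)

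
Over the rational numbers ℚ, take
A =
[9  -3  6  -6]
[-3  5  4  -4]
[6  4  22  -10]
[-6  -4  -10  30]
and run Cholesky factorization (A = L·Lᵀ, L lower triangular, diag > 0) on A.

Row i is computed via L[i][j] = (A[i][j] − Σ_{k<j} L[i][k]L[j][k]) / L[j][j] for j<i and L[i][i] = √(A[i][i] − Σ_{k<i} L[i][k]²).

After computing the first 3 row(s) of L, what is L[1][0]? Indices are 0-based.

L[1][0] = -1

Step 1: L[0][0] = √(9) = 3.
  L[1][0] = (-3) / L[0][0] = -1.
Step 2: L[1][1] = √(4) = 2.
  L[2][0] = (6) / L[0][0] = 2.
  L[2][1] = (6) / L[1][1] = 3.
Step 3: L[2][2] = √(9) = 3.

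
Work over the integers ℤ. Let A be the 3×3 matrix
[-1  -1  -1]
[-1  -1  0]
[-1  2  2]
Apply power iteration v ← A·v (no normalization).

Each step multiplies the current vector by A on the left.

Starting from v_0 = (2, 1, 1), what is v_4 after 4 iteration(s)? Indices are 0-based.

v_4 = (13, 26, 16)

v_0 = (2, 1, 1).
v_1 = A·v_0 = (-4, -3, 2).
v_2 = A·v_1 = (5, 7, 2).
v_3 = A·v_2 = (-14, -12, 13).
v_4 = A·v_3 = (13, 26, 16).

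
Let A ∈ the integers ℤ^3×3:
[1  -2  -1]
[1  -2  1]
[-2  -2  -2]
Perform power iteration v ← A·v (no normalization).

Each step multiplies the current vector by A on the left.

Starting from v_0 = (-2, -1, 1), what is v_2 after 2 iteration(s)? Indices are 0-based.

v_0 = (-2, -1, 1).
v_1 = A·v_0 = (-1, 1, 4).
v_2 = A·v_1 = (-7, 1, -8).

v_2 = (-7, 1, -8)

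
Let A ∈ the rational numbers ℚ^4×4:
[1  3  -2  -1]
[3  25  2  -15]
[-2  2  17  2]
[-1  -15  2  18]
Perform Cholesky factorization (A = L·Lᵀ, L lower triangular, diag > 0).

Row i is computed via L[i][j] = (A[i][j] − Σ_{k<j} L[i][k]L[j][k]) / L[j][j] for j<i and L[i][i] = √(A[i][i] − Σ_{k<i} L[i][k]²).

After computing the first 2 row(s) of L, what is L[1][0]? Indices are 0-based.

L[1][0] = 3

Step 1: L[0][0] = √(1) = 1.
  L[1][0] = (3) / L[0][0] = 3.
Step 2: L[1][1] = √(16) = 4.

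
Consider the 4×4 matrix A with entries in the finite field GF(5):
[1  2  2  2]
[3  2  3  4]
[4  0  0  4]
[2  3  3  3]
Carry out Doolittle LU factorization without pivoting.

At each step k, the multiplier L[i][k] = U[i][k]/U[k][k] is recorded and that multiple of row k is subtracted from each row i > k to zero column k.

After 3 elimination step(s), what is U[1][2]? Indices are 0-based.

Step 1: pivot at (0,0) is 1.
  row1 ← row1 − (3)·row0  ⇒  L[1][0]=3, U row1=(0, 1, 2, 3)
  row2 ← row2 − (4)·row0  ⇒  L[2][0]=4, U row2=(0, 2, 2, 1)
  row3 ← row3 − (2)·row0  ⇒  L[3][0]=2, U row3=(0, 4, 4, 4)
Step 2: pivot at (1,1) is 1.
  row2 ← row2 − (2)·row1  ⇒  L[2][1]=2, U row2=(0, 0, 3, 0)
  row3 ← row3 − (4)·row1  ⇒  L[3][1]=4, U row3=(0, 0, 1, 2)
Step 3: pivot at (2,2) is 3.
  row3 ← row3 − (2)·row2  ⇒  L[3][2]=2, U row3=(0, 0, 0, 2)

U[1][2] = 2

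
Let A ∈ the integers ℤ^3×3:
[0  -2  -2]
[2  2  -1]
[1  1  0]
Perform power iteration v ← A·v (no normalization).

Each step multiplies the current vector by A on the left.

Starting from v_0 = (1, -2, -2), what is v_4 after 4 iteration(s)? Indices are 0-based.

v_4 = (-98, -59, -20)

v_0 = (1, -2, -2).
v_1 = A·v_0 = (8, 0, -1).
v_2 = A·v_1 = (2, 17, 8).
v_3 = A·v_2 = (-50, 30, 19).
v_4 = A·v_3 = (-98, -59, -20).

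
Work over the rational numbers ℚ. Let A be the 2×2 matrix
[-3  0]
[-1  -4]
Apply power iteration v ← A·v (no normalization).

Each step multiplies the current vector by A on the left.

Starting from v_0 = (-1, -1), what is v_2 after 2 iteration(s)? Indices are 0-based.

v_2 = (-9, -23)

v_0 = (-1, -1).
v_1 = A·v_0 = (3, 5).
v_2 = A·v_1 = (-9, -23).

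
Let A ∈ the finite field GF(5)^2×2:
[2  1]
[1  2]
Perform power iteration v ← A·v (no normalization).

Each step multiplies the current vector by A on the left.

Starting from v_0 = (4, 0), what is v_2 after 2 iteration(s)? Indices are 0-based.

v_0 = (4, 0).
v_1 = A·v_0 = (3, 4).
v_2 = A·v_1 = (0, 1).

v_2 = (0, 1)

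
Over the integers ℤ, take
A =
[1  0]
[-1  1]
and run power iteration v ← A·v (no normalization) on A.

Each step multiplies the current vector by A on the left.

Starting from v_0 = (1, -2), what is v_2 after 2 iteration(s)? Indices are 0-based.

v_0 = (1, -2).
v_1 = A·v_0 = (1, -3).
v_2 = A·v_1 = (1, -4).

v_2 = (1, -4)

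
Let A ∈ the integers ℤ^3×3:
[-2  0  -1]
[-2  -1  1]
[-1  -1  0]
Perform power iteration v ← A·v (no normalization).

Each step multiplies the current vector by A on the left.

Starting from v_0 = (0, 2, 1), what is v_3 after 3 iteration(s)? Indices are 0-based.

v_0 = (0, 2, 1).
v_1 = A·v_0 = (-1, -1, -2).
v_2 = A·v_1 = (4, 1, 2).
v_3 = A·v_2 = (-10, -7, -5).

v_3 = (-10, -7, -5)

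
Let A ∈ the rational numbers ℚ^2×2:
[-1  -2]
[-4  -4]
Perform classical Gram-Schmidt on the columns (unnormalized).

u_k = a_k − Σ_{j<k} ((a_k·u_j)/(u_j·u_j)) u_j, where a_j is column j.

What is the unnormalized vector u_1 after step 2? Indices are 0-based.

Step 1: u_0 = a_0 = (-1, -4).
Step 2: u_1 = a_1 − (18/17)·u_0 = (-16/17, 4/17).

u_1 = (-16/17, 4/17)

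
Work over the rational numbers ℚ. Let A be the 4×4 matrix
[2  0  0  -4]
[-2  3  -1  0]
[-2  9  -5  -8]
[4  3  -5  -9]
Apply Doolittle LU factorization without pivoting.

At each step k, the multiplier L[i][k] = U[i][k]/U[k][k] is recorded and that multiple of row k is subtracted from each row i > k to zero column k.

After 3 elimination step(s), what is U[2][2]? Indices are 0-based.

U[2][2] = -2

[col 0] pivot 2
  R1 -= -1*R0 → (0, 3, -1, -4)  (L[1][0] := -1)
  R2 -= -1*R0 → (0, 9, -5, -12)  (L[2][0] := -1)
  R3 -= 2*R0 → (0, 3, -5, -1)  (L[3][0] := 2)
[col 1] pivot 3
  R2 -= 3*R1 → (0, 0, -2, 0)  (L[2][1] := 3)
  R3 -= 1*R1 → (0, 0, -4, 3)  (L[3][1] := 1)
[col 2] pivot -2
  R3 -= 2*R2 → (0, 0, 0, 3)  (L[3][2] := 2)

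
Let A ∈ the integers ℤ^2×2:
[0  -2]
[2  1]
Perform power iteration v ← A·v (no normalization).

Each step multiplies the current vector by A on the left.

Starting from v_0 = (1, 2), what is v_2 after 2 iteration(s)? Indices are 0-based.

v_0 = (1, 2).
v_1 = A·v_0 = (-4, 4).
v_2 = A·v_1 = (-8, -4).

v_2 = (-8, -4)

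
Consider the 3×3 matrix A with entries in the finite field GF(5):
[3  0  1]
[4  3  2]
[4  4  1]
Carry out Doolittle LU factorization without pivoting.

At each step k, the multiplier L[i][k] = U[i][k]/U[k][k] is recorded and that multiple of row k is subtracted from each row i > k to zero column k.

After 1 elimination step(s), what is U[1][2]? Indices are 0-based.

U[1][2] = 4

k=0: U[0][0]=3
  eliminate (1,0): mult=3, new row 1: (0, 3, 4); set L[1][0]=3
  eliminate (2,0): mult=3, new row 2: (0, 4, 3); set L[2][0]=3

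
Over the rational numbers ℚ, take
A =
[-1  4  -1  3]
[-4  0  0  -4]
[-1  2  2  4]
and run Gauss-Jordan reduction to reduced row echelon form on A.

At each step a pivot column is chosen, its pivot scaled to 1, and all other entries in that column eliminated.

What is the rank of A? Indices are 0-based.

rank = 3

[1] R0 /= -1  ⇒  (1, -4, 1, -3)
     R1 -= -4·R0  ⇒  (0, -16, 4, -16)
     R2 -= -1·R0  ⇒  (0, -2, 3, 1)
[2] R1 /= -16  ⇒  (0, 1, -1/4, 1)
     R0 -= -4·R1  ⇒  (1, 0, 0, 1)
     R2 -= -2·R1  ⇒  (0, 0, 5/2, 3)
[3] R2 /= 5/2  ⇒  (0, 0, 1, 6/5)
     R1 -= -1/4·R2  ⇒  (0, 1, 0, 13/10)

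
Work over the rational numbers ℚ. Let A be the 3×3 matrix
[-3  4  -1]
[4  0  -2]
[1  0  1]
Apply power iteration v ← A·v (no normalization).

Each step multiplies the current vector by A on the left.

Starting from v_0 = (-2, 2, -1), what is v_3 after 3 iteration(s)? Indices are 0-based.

v_0 = (-2, 2, -1).
v_1 = A·v_0 = (15, -6, -3).
v_2 = A·v_1 = (-66, 66, 12).
v_3 = A·v_2 = (450, -288, -54).

v_3 = (450, -288, -54)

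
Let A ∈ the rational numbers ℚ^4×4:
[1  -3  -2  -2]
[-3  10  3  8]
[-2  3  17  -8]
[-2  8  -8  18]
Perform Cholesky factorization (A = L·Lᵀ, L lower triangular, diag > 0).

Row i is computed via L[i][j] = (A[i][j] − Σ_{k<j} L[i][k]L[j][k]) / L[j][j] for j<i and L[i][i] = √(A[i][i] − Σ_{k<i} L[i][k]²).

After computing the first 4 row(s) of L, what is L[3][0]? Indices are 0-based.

L[3][0] = -2

Step 1: L[0][0] = √(1) = 1.
  L[1][0] = (-3) / L[0][0] = -3.
Step 2: L[1][1] = √(1) = 1.
  L[2][0] = (-2) / L[0][0] = -2.
  L[2][1] = (-3) / L[1][1] = -3.
Step 3: L[2][2] = √(4) = 2.
  L[3][0] = (-2) / L[0][0] = -2.
  L[3][1] = (2) / L[1][1] = 2.
  L[3][2] = (-6) / L[2][2] = -3.
Step 4: L[3][3] = √(1) = 1.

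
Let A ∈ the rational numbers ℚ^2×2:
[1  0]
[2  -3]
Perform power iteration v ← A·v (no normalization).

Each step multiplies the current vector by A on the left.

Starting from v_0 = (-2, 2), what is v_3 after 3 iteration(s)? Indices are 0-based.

v_3 = (-2, -82)

v_0 = (-2, 2).
v_1 = A·v_0 = (-2, -10).
v_2 = A·v_1 = (-2, 26).
v_3 = A·v_2 = (-2, -82).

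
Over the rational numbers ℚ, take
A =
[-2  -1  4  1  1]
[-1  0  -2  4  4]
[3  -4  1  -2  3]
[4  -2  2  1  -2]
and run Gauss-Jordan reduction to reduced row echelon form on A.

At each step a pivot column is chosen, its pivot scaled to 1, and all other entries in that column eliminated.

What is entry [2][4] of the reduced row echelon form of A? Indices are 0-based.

pivot(0,0)=-2: scale R0 → (1, 1/2, -2, -1/2, -1/2)
  clear (1,0): R1 −= (-1)R0 → (0, 1/2, -4, 7/2, 7/2)
  clear (2,0): R2 −= (3)R0 → (0, -11/2, 7, -1/2, 9/2)
  clear (3,0): R3 −= (4)R0 → (0, -4, 10, 3, 0)
pivot(1,1)=1/2: scale R1 → (0, 1, -8, 7, 7)
  clear (0,1): R0 −= (1/2)R1 → (1, 0, 2, -4, -4)
  clear (2,1): R2 −= (-11/2)R1 → (0, 0, -37, 38, 43)
  clear (3,1): R3 −= (-4)R1 → (0, 0, -22, 31, 28)
pivot(2,2)=-37: scale R2 → (0, 0, 1, -38/37, -43/37)
  clear (0,2): R0 −= (2)R2 → (1, 0, 0, -72/37, -62/37)
  clear (1,2): R1 −= (-8)R2 → (0, 1, 0, -45/37, -85/37)
  clear (3,2): R3 −= (-22)R2 → (0, 0, 0, 311/37, 90/37)
pivot(3,3)=311/37: scale R3 → (0, 0, 0, 1, 90/311)
  clear (0,3): R0 −= (-72/37)R3 → (1, 0, 0, 0, -346/311)
  clear (1,3): R1 −= (-45/37)R3 → (0, 1, 0, 0, -605/311)
  clear (2,3): R2 −= (-38/37)R3 → (0, 0, 1, 0, -269/311)

M[2][4] = -269/311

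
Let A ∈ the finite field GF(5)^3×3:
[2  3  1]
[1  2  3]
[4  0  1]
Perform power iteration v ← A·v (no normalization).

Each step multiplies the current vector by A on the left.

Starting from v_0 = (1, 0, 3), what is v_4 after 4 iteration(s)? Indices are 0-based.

v_4 = (3, 4, 1)

v_0 = (1, 0, 3).
v_1 = A·v_0 = (0, 0, 2).
v_2 = A·v_1 = (2, 1, 2).
v_3 = A·v_2 = (4, 0, 0).
v_4 = A·v_3 = (3, 4, 1).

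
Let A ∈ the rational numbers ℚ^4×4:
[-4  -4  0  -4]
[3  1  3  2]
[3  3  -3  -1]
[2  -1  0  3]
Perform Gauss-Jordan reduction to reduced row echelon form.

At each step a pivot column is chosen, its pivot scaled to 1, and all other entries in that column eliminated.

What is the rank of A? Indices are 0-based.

rank = 4

[1] R0 /= -4  ⇒  (1, 1, 0, 1)
     R1 -= 3·R0  ⇒  (0, -2, 3, -1)
     R2 -= 3·R0  ⇒  (0, 0, -3, -4)
     R3 -= 2·R0  ⇒  (0, -3, 0, 1)
[2] R1 /= -2  ⇒  (0, 1, -3/2, 1/2)
     R0 -= 1·R1  ⇒  (1, 0, 3/2, 1/2)
     R3 -= -3·R1  ⇒  (0, 0, -9/2, 5/2)
[3] R2 /= -3  ⇒  (0, 0, 1, 4/3)
     R0 -= 3/2·R2  ⇒  (1, 0, 0, -3/2)
     R1 -= -3/2·R2  ⇒  (0, 1, 0, 5/2)
     R3 -= -9/2·R2  ⇒  (0, 0, 0, 17/2)
[4] R3 /= 17/2  ⇒  (0, 0, 0, 1)
     R0 -= -3/2·R3  ⇒  (1, 0, 0, 0)
     R1 -= 5/2·R3  ⇒  (0, 1, 0, 0)
     R2 -= 4/3·R3  ⇒  (0, 0, 1, 0)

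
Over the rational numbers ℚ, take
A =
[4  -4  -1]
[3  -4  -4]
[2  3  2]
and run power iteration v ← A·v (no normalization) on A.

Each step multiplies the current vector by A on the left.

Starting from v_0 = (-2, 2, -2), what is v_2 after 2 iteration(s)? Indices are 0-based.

v_2 = (-30, -10, -50)

v_0 = (-2, 2, -2).
v_1 = A·v_0 = (-14, -6, -2).
v_2 = A·v_1 = (-30, -10, -50).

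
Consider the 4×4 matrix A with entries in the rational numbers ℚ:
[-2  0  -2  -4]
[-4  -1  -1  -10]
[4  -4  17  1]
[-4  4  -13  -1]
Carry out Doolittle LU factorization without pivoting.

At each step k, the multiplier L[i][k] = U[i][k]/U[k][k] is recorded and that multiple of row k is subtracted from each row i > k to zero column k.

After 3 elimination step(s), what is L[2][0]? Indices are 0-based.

Step 1: pivot at (0,0) is -2.
  row1 ← row1 − (2)·row0  ⇒  L[1][0]=2, U row1=(0, -1, 3, -2)
  row2 ← row2 − (-2)·row0  ⇒  L[2][0]=-2, U row2=(0, -4, 13, -7)
  row3 ← row3 − (2)·row0  ⇒  L[3][0]=2, U row3=(0, 4, -9, 7)
Step 2: pivot at (1,1) is -1.
  row2 ← row2 − (4)·row1  ⇒  L[2][1]=4, U row2=(0, 0, 1, 1)
  row3 ← row3 − (-4)·row1  ⇒  L[3][1]=-4, U row3=(0, 0, 3, -1)
Step 3: pivot at (2,2) is 1.
  row3 ← row3 − (3)·row2  ⇒  L[3][2]=3, U row3=(0, 0, 0, -4)

L[2][0] = -2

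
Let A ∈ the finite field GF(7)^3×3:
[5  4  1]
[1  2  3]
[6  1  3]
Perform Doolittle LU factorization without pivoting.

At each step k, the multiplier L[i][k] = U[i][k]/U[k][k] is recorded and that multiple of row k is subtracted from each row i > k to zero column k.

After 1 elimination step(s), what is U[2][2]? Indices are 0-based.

U[2][2] = 6

Step 1: pivot at (0,0) is 5.
  row1 ← row1 − (3)·row0  ⇒  L[1][0]=3, U row1=(0, 4, 0)
  row2 ← row2 − (4)·row0  ⇒  L[2][0]=4, U row2=(0, 6, 6)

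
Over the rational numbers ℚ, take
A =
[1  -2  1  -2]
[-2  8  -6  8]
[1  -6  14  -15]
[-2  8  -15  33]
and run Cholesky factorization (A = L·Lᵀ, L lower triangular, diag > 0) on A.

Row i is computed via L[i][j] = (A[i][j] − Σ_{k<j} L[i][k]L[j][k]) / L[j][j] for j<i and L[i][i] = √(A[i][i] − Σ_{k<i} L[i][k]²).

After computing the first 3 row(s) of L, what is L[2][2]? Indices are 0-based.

L[2][2] = 3

Step 1: L[0][0] = √(1) = 1.
  L[1][0] = (-2) / L[0][0] = -2.
Step 2: L[1][1] = √(4) = 2.
  L[2][0] = (1) / L[0][0] = 1.
  L[2][1] = (-4) / L[1][1] = -2.
Step 3: L[2][2] = √(9) = 3.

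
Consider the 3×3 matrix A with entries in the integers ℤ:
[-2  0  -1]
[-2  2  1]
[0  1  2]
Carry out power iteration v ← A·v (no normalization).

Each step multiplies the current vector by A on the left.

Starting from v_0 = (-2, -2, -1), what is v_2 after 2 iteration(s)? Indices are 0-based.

v_0 = (-2, -2, -1).
v_1 = A·v_0 = (5, -1, -4).
v_2 = A·v_1 = (-6, -16, -9).

v_2 = (-6, -16, -9)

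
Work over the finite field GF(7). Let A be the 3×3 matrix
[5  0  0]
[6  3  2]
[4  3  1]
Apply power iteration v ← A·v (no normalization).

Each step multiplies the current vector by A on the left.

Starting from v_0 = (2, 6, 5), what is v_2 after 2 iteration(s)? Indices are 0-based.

v_0 = (2, 6, 5).
v_1 = A·v_0 = (3, 5, 3).
v_2 = A·v_1 = (1, 4, 2).

v_2 = (1, 4, 2)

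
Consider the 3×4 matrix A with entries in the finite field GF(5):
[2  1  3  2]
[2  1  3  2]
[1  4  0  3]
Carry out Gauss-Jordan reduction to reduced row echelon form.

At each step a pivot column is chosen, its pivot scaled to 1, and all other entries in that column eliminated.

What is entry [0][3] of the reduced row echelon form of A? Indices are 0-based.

step 1: normalize row 0 (÷2) = (1, 3, 4, 1)
  row 1: subtract 2×row0 = (0, 0, 0, 0)
  row 2: subtract 1×row0 = (0, 1, 1, 2)
step 2: exchange rows 1,2
step 2: normalize row 1 (÷1) = (0, 1, 1, 2)
  row 0: subtract 3×row1 = (1, 0, 1, 0)
skip col 2 (zero from row 2)
skip col 3 (zero from row 2)

M[0][3] = 0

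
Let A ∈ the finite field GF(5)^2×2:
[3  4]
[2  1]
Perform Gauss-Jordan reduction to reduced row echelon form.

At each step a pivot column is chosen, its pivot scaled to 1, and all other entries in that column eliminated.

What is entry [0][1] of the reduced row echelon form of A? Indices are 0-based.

M[0][1] = 3

[1] R0 /= 3  ⇒  (1, 3)
     R1 -= 2·R0  ⇒  (0, 0)
column 1 empty below row 1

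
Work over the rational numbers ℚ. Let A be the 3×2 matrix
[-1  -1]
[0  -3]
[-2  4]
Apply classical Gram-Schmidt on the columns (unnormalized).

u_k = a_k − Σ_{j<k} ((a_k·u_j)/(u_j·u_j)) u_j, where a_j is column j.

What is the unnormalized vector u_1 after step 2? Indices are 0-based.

u_1 = (-12/5, -3, 6/5)

Step 1: u_0 = a_0 = (-1, 0, -2).
Step 2: u_1 = a_1 − (-7/5)·u_0 = (-12/5, -3, 6/5).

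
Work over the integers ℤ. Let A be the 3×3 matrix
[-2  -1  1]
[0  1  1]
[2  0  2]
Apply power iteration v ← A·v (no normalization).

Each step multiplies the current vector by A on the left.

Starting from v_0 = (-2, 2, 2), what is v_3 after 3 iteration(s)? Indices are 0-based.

v_0 = (-2, 2, 2).
v_1 = A·v_0 = (4, 4, 0).
v_2 = A·v_1 = (-12, 4, 8).
v_3 = A·v_2 = (28, 12, -8).

v_3 = (28, 12, -8)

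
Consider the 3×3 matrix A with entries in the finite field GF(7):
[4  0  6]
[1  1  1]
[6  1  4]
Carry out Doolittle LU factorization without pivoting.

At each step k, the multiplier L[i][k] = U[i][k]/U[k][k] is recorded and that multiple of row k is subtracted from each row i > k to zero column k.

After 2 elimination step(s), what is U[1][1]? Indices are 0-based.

k=0: U[0][0]=4
  eliminate (1,0): mult=2, new row 1: (0, 1, 3); set L[1][0]=2
  eliminate (2,0): mult=5, new row 2: (0, 1, 2); set L[2][0]=5
k=1: U[1][1]=1
  eliminate (2,1): mult=1, new row 2: (0, 0, 6); set L[2][1]=1

U[1][1] = 1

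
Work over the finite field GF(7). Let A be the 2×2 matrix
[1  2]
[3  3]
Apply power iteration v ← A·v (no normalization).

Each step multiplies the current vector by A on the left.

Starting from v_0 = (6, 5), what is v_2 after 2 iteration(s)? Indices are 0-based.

v_2 = (5, 0)

v_0 = (6, 5).
v_1 = A·v_0 = (2, 5).
v_2 = A·v_1 = (5, 0).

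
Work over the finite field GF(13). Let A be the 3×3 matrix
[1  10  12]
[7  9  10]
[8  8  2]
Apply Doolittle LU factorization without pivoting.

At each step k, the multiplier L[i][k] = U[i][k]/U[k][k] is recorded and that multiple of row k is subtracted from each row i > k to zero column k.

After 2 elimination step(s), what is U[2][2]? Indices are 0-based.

[col 0] pivot 1
  R1 -= 7*R0 → (0, 4, 4)  (L[1][0] := 7)
  R2 -= 8*R0 → (0, 6, 10)  (L[2][0] := 8)
[col 1] pivot 4
  R2 -= 8*R1 → (0, 0, 4)  (L[2][1] := 8)

U[2][2] = 4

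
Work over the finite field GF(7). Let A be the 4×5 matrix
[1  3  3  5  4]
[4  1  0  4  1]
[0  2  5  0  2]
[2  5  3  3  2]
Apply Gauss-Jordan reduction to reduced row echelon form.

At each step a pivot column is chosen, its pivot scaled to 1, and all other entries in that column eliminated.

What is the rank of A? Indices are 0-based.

rank = 4

[1] R0 /= 1  ⇒  (1, 3, 3, 5, 4)
     R1 -= 4·R0  ⇒  (0, 3, 2, 5, 6)
     R3 -= 2·R0  ⇒  (0, 6, 4, 0, 1)
[2] R1 /= 3  ⇒  (0, 1, 3, 4, 2)
     R0 -= 3·R1  ⇒  (1, 0, 1, 0, 5)
     R2 -= 2·R1  ⇒  (0, 0, 6, 6, 5)
     R3 -= 6·R1  ⇒  (0, 0, 0, 4, 3)
[3] R2 /= 6  ⇒  (0, 0, 1, 1, 2)
     R0 -= 1·R2  ⇒  (1, 0, 0, 6, 3)
     R1 -= 3·R2  ⇒  (0, 1, 0, 1, 3)
[4] R3 /= 4  ⇒  (0, 0, 0, 1, 6)
     R0 -= 6·R3  ⇒  (1, 0, 0, 0, 2)
     R1 -= 1·R3  ⇒  (0, 1, 0, 0, 4)
     R2 -= 1·R3  ⇒  (0, 0, 1, 0, 3)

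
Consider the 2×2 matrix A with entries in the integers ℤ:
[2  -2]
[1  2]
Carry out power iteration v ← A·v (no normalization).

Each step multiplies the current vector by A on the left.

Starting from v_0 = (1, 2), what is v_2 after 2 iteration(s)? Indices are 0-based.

v_2 = (-14, 8)

v_0 = (1, 2).
v_1 = A·v_0 = (-2, 5).
v_2 = A·v_1 = (-14, 8).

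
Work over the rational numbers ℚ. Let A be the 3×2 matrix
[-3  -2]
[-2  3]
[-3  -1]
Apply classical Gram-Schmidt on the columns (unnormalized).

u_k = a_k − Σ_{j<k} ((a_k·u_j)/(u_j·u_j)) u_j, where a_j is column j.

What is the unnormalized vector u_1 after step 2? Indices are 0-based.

Step 1: u_0 = a_0 = (-3, -2, -3).
Step 2: u_1 = a_1 − (3/22)·u_0 = (-35/22, 36/11, -13/22).

u_1 = (-35/22, 36/11, -13/22)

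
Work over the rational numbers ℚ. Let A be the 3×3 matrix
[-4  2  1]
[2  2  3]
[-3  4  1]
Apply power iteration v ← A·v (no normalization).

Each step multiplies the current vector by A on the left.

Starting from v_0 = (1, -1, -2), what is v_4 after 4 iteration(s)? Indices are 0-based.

v_4 = (160, -1342, -233)

v_0 = (1, -1, -2).
v_1 = A·v_0 = (-8, -6, -9).
v_2 = A·v_1 = (11, -55, -9).
v_3 = A·v_2 = (-163, -115, -262).
v_4 = A·v_3 = (160, -1342, -233).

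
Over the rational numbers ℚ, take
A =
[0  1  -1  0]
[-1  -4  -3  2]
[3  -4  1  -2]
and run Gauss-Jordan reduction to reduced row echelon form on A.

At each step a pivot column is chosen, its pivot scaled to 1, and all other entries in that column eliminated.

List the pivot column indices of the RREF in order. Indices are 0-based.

[1] R0 <-> R1
[1] R0 /= -1  ⇒  (1, 4, 3, -2)
     R2 -= 3·R0  ⇒  (0, -16, -8, 4)
[2] R1 /= 1  ⇒  (0, 1, -1, 0)
     R0 -= 4·R1  ⇒  (1, 0, 7, -2)
     R2 -= -16·R1  ⇒  (0, 0, -24, 4)
[3] R2 /= -24  ⇒  (0, 0, 1, -1/6)
     R0 -= 7·R2  ⇒  (1, 0, 0, -5/6)
     R1 -= -1·R2  ⇒  (0, 1, 0, -1/6)

pivot columns: 0, 1, 2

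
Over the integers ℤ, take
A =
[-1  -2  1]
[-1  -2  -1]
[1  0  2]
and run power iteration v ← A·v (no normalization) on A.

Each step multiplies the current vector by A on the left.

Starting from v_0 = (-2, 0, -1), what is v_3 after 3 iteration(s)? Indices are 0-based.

v_0 = (-2, 0, -1).
v_1 = A·v_0 = (1, 3, -4).
v_2 = A·v_1 = (-11, -3, -7).
v_3 = A·v_2 = (10, 24, -25).

v_3 = (10, 24, -25)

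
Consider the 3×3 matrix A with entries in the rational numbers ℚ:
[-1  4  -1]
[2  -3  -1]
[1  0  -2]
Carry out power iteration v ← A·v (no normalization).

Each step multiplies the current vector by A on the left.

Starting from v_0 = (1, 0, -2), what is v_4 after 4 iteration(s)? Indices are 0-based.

v_4 = (329, -372, -117)

v_0 = (1, 0, -2).
v_1 = A·v_0 = (1, 4, 5).
v_2 = A·v_1 = (10, -15, -9).
v_3 = A·v_2 = (-61, 74, 28).
v_4 = A·v_3 = (329, -372, -117).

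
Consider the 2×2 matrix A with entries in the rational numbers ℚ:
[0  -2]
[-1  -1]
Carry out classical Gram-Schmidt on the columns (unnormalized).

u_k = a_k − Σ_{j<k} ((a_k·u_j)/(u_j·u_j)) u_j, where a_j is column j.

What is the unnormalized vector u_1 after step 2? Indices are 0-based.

u_1 = (-2, 0)

Step 1: u_0 = a_0 = (0, -1).
Step 2: u_1 = a_1 − (1)·u_0 = (-2, 0).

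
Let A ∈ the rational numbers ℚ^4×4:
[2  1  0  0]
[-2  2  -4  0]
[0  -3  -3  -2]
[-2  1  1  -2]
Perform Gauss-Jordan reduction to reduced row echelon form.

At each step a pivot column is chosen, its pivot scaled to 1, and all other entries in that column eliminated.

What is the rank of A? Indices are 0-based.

rank = 4

pivot(0,0)=2: scale R0 → (1, 1/2, 0, 0)
  clear (1,0): R1 −= (-2)R0 → (0, 3, -4, 0)
  clear (3,0): R3 −= (-2)R0 → (0, 2, 1, -2)
pivot(1,1)=3: scale R1 → (0, 1, -4/3, 0)
  clear (0,1): R0 −= (1/2)R1 → (1, 0, 2/3, 0)
  clear (2,1): R2 −= (-3)R1 → (0, 0, -7, -2)
  clear (3,1): R3 −= (2)R1 → (0, 0, 11/3, -2)
pivot(2,2)=-7: scale R2 → (0, 0, 1, 2/7)
  clear (0,2): R0 −= (2/3)R2 → (1, 0, 0, -4/21)
  clear (1,2): R1 −= (-4/3)R2 → (0, 1, 0, 8/21)
  clear (3,2): R3 −= (11/3)R2 → (0, 0, 0, -64/21)
pivot(3,3)=-64/21: scale R3 → (0, 0, 0, 1)
  clear (0,3): R0 −= (-4/21)R3 → (1, 0, 0, 0)
  clear (1,3): R1 −= (8/21)R3 → (0, 1, 0, 0)
  clear (2,3): R2 −= (2/7)R3 → (0, 0, 1, 0)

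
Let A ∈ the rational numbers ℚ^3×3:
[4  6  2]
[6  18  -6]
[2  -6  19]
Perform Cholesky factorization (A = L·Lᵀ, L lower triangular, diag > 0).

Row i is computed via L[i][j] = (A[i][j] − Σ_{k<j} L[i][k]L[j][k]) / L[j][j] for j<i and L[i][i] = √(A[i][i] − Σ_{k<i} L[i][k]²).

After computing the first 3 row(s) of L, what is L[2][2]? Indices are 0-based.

Step 1: L[0][0] = √(4) = 2.
  L[1][0] = (6) / L[0][0] = 3.
Step 2: L[1][1] = √(9) = 3.
  L[2][0] = (2) / L[0][0] = 1.
  L[2][1] = (-9) / L[1][1] = -3.
Step 3: L[2][2] = √(9) = 3.

L[2][2] = 3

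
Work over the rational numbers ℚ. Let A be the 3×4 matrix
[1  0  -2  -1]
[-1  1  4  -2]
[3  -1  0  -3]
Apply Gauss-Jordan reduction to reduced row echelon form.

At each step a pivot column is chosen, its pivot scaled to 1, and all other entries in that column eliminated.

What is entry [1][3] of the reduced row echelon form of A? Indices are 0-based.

[1] R0 /= 1  ⇒  (1, 0, -2, -1)
     R1 -= -1·R0  ⇒  (0, 1, 2, -3)
     R2 -= 3·R0  ⇒  (0, -1, 6, 0)
[2] R1 /= 1  ⇒  (0, 1, 2, -3)
     R2 -= -1·R1  ⇒  (0, 0, 8, -3)
[3] R2 /= 8  ⇒  (0, 0, 1, -3/8)
     R0 -= -2·R2  ⇒  (1, 0, 0, -7/4)
     R1 -= 2·R2  ⇒  (0, 1, 0, -9/4)

M[1][3] = -9/4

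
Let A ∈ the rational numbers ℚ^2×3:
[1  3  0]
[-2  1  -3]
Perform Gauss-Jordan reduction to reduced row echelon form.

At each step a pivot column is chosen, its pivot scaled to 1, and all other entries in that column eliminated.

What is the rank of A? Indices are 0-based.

rank = 2

[1] R0 /= 1  ⇒  (1, 3, 0)
     R1 -= -2·R0  ⇒  (0, 7, -3)
[2] R1 /= 7  ⇒  (0, 1, -3/7)
     R0 -= 3·R1  ⇒  (1, 0, 9/7)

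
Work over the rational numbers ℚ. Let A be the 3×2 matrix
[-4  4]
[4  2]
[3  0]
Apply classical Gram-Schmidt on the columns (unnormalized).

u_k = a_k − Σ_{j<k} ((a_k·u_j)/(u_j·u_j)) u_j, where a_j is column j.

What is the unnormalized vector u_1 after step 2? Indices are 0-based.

Step 1: u_0 = a_0 = (-4, 4, 3).
Step 2: u_1 = a_1 − (-8/41)·u_0 = (132/41, 114/41, 24/41).

u_1 = (132/41, 114/41, 24/41)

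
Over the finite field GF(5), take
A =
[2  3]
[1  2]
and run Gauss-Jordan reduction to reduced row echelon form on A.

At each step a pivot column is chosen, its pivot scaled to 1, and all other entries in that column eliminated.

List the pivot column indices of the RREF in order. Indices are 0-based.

[1] R0 /= 2  ⇒  (1, 4)
     R1 -= 1·R0  ⇒  (0, 3)
[2] R1 /= 3  ⇒  (0, 1)
     R0 -= 4·R1  ⇒  (1, 0)

pivot columns: 0, 1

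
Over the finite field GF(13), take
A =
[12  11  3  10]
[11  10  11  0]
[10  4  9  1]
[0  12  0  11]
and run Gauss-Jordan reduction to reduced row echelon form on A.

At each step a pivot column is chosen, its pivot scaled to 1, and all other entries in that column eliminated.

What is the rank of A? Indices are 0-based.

step 1: normalize row 0 (÷12) = (1, 2, 10, 3)
  row 1: subtract 11×row0 = (0, 1, 5, 6)
  row 2: subtract 10×row0 = (0, 10, 0, 10)
step 2: normalize row 1 (÷1) = (0, 1, 5, 6)
  row 0: subtract 2×row1 = (1, 0, 0, 4)
  row 2: subtract 10×row1 = (0, 0, 2, 2)
  row 3: subtract 12×row1 = (0, 0, 5, 4)
step 3: normalize row 2 (÷2) = (0, 0, 1, 1)
  row 1: subtract 5×row2 = (0, 1, 0, 1)
  row 3: subtract 5×row2 = (0, 0, 0, 12)
step 4: normalize row 3 (÷12) = (0, 0, 0, 1)
  row 0: subtract 4×row3 = (1, 0, 0, 0)
  row 1: subtract 1×row3 = (0, 1, 0, 0)
  row 2: subtract 1×row3 = (0, 0, 1, 0)

rank = 4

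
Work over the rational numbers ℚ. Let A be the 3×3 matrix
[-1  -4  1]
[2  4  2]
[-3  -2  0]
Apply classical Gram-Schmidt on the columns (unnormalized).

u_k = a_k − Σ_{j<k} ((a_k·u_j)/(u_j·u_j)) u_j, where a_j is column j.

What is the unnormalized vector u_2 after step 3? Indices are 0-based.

u_2 = (56/45, 14/9, 28/45)

Step 1: u_0 = a_0 = (-1, 2, -3).
Step 2: u_1 = a_1 − (9/7)·u_0 = (-19/7, 10/7, 13/7).
Step 3: u_2 = a_2 − (3/14)·u_0 − (1/90)·u_1 = (56/45, 14/9, 28/45).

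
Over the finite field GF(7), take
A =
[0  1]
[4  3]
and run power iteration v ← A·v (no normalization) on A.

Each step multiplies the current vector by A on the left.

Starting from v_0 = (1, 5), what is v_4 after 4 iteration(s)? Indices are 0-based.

v_4 = (6, 4)

v_0 = (1, 5).
v_1 = A·v_0 = (5, 5).
v_2 = A·v_1 = (5, 0).
v_3 = A·v_2 = (0, 6).
v_4 = A·v_3 = (6, 4).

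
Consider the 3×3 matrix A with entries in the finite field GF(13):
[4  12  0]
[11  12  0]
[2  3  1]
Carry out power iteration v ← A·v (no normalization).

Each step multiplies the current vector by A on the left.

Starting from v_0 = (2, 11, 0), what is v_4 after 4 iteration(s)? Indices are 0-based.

v_0 = (2, 11, 0).
v_1 = A·v_0 = (10, 11, 11).
v_2 = A·v_1 = (3, 8, 12).
v_3 = A·v_2 = (4, 12, 3).
v_4 = A·v_3 = (4, 6, 8).

v_4 = (4, 6, 8)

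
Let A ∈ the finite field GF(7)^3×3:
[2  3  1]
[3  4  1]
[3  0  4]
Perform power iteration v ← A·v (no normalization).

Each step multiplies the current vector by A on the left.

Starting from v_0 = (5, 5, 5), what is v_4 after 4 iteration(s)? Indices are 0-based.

v_0 = (5, 5, 5).
v_1 = A·v_0 = (2, 5, 0).
v_2 = A·v_1 = (5, 5, 6).
v_3 = A·v_2 = (3, 6, 4).
v_4 = A·v_3 = (0, 2, 4).

v_4 = (0, 2, 4)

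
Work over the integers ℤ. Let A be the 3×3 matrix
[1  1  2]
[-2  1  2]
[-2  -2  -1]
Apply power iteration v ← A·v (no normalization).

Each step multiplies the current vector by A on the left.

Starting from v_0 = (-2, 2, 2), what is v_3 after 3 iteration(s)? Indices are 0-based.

v_0 = (-2, 2, 2).
v_1 = A·v_0 = (4, 10, -2).
v_2 = A·v_1 = (10, -2, -26).
v_3 = A·v_2 = (-44, -74, 10).

v_3 = (-44, -74, 10)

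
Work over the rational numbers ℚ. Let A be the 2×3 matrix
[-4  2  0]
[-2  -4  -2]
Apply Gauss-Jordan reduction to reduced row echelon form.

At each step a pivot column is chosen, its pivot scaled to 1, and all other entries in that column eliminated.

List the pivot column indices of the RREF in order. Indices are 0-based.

step 1: normalize row 0 (÷-4) = (1, -1/2, 0)
  row 1: subtract -2×row0 = (0, -5, -2)
step 2: normalize row 1 (÷-5) = (0, 1, 2/5)
  row 0: subtract -1/2×row1 = (1, 0, 1/5)

pivot columns: 0, 1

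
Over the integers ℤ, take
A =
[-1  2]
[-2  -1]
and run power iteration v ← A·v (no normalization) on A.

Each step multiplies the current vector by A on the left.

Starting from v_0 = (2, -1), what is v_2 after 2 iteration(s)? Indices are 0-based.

v_2 = (-2, 11)

v_0 = (2, -1).
v_1 = A·v_0 = (-4, -3).
v_2 = A·v_1 = (-2, 11).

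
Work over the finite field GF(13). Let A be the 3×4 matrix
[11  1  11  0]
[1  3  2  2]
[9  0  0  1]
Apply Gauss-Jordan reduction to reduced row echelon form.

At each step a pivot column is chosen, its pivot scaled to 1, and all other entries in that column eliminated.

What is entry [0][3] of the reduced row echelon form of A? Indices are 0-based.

M[0][3] = 3

step 1: normalize row 0 (÷11) = (1, 6, 1, 0)
  row 1: subtract 1×row0 = (0, 10, 1, 2)
  row 2: subtract 9×row0 = (0, 11, 4, 1)
step 2: normalize row 1 (÷10) = (0, 1, 4, 8)
  row 0: subtract 6×row1 = (1, 0, 3, 4)
  row 2: subtract 11×row1 = (0, 0, 12, 4)
step 3: normalize row 2 (÷12) = (0, 0, 1, 9)
  row 0: subtract 3×row2 = (1, 0, 0, 3)
  row 1: subtract 4×row2 = (0, 1, 0, 11)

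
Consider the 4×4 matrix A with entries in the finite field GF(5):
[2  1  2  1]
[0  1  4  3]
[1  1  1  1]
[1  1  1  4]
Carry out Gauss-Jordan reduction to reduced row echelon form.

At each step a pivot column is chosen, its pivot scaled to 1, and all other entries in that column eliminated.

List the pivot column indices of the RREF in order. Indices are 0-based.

pivot columns: 0, 1, 2, 3

step 1: normalize row 0 (÷2) = (1, 3, 1, 3)
  row 2: subtract 1×row0 = (0, 3, 0, 3)
  row 3: subtract 1×row0 = (0, 3, 0, 1)
step 2: normalize row 1 (÷1) = (0, 1, 4, 3)
  row 0: subtract 3×row1 = (1, 0, 4, 4)
  row 2: subtract 3×row1 = (0, 0, 3, 4)
  row 3: subtract 3×row1 = (0, 0, 3, 2)
step 3: normalize row 2 (÷3) = (0, 0, 1, 3)
  row 0: subtract 4×row2 = (1, 0, 0, 2)
  row 1: subtract 4×row2 = (0, 1, 0, 1)
  row 3: subtract 3×row2 = (0, 0, 0, 3)
step 4: normalize row 3 (÷3) = (0, 0, 0, 1)
  row 0: subtract 2×row3 = (1, 0, 0, 0)
  row 1: subtract 1×row3 = (0, 1, 0, 0)
  row 2: subtract 3×row3 = (0, 0, 1, 0)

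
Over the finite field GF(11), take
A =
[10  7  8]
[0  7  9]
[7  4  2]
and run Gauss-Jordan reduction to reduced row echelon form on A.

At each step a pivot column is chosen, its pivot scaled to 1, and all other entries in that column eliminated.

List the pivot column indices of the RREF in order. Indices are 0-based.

pivot(0,0)=10: scale R0 → (1, 4, 3)
  clear (2,0): R2 −= (7)R0 → (0, 9, 3)
pivot(1,1)=7: scale R1 → (0, 1, 6)
  clear (0,1): R0 −= (4)R1 → (1, 0, 1)
  clear (2,1): R2 −= (9)R1 → (0, 0, 4)
pivot(2,2)=4: scale R2 → (0, 0, 1)
  clear (0,2): R0 −= (1)R2 → (1, 0, 0)
  clear (1,2): R1 −= (6)R2 → (0, 1, 0)

pivot columns: 0, 1, 2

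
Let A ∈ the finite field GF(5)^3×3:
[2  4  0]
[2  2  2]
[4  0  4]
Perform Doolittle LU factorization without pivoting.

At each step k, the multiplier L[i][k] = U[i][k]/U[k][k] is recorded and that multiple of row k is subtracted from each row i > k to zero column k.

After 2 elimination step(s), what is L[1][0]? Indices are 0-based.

k=0: U[0][0]=2
  eliminate (1,0): mult=1, new row 1: (0, 3, 2); set L[1][0]=1
  eliminate (2,0): mult=2, new row 2: (0, 2, 4); set L[2][0]=2
k=1: U[1][1]=3
  eliminate (2,1): mult=4, new row 2: (0, 0, 1); set L[2][1]=4

L[1][0] = 1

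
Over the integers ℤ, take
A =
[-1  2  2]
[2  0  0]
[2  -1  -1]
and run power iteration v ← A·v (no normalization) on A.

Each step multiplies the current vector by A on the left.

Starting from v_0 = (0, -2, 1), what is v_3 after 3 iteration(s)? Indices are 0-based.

v_0 = (0, -2, 1).
v_1 = A·v_0 = (-2, 0, 1).
v_2 = A·v_1 = (4, -4, -5).
v_3 = A·v_2 = (-22, 8, 17).

v_3 = (-22, 8, 17)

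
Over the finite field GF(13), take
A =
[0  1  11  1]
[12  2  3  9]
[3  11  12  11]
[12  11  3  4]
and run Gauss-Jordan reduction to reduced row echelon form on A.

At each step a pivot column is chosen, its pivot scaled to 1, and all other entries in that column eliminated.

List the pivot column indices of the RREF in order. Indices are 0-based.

step 1: exchange rows 0,1
step 1: normalize row 0 (÷12) = (1, 11, 10, 4)
  row 2: subtract 3×row0 = (0, 4, 8, 12)
  row 3: subtract 12×row0 = (0, 9, 0, 8)
step 2: normalize row 1 (÷1) = (0, 1, 11, 1)
  row 0: subtract 11×row1 = (1, 0, 6, 6)
  row 2: subtract 4×row1 = (0, 0, 3, 8)
  row 3: subtract 9×row1 = (0, 0, 5, 12)
step 3: normalize row 2 (÷3) = (0, 0, 1, 7)
  row 0: subtract 6×row2 = (1, 0, 0, 3)
  row 1: subtract 11×row2 = (0, 1, 0, 2)
  row 3: subtract 5×row2 = (0, 0, 0, 3)
step 4: normalize row 3 (÷3) = (0, 0, 0, 1)
  row 0: subtract 3×row3 = (1, 0, 0, 0)
  row 1: subtract 2×row3 = (0, 1, 0, 0)
  row 2: subtract 7×row3 = (0, 0, 1, 0)

pivot columns: 0, 1, 2, 3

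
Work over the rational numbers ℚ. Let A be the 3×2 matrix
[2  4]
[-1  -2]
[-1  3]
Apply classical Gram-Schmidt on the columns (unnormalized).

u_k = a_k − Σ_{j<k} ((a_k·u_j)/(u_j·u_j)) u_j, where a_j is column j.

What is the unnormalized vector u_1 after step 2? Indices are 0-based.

u_1 = (5/3, -5/6, 25/6)

Step 1: u_0 = a_0 = (2, -1, -1).
Step 2: u_1 = a_1 − (7/6)·u_0 = (5/3, -5/6, 25/6).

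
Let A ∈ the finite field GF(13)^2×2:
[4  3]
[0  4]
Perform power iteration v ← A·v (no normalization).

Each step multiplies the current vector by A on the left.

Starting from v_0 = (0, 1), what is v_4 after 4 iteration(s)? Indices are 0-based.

v_4 = (1, 9)

v_0 = (0, 1).
v_1 = A·v_0 = (3, 4).
v_2 = A·v_1 = (11, 3).
v_3 = A·v_2 = (1, 12).
v_4 = A·v_3 = (1, 9).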